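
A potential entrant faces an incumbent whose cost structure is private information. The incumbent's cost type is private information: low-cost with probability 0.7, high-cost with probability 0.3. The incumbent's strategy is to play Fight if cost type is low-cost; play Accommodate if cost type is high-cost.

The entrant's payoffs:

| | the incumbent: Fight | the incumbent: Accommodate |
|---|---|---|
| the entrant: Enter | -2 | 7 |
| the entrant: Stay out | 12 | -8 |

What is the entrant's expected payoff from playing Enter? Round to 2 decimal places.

0.70

E[Enter] = 0.7·(-2) + 0.3·7 = (-1.4) + 2.1 = 0.7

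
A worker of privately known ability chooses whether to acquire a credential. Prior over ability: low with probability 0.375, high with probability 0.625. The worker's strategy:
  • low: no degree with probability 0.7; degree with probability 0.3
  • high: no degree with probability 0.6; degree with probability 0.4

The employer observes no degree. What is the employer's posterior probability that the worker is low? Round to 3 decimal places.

P(no degree) = 0.375·0.7 + 0.625·0.6 = 0.6375
P(low | no degree) = (0.375·0.7) / 0.6375 = 0.2625 / 0.6375 = 0.411765

0.412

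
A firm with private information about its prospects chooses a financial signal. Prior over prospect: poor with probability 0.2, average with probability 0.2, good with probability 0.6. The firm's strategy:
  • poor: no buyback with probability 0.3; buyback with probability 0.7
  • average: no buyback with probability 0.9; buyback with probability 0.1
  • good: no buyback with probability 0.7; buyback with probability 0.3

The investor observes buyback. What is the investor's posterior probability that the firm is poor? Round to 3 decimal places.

P(buyback) = 0.2·0.7 + 0.2·0.1 + 0.6·0.3 = 0.34
P(poor | buyback) = (0.2·0.7) / 0.34 = 0.14 / 0.34 = 0.411765

0.412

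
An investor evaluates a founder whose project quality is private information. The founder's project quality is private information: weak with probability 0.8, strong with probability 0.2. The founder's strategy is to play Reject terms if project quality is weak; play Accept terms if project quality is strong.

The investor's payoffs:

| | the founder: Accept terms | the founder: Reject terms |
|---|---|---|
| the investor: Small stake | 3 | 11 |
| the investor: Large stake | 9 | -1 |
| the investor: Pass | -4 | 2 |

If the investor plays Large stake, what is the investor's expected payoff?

1

E[Large stake] = 0.8·(-1) + 0.2·9 = (-0.8) + 1.8 = 1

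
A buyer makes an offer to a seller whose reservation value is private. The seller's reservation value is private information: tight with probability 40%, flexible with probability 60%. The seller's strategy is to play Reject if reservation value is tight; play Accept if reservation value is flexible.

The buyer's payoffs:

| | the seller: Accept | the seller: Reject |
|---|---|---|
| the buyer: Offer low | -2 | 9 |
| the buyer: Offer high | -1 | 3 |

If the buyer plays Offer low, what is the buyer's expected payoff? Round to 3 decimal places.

2.400

E[Offer low] = 0.4·9 + 0.6·(-2) = 3.6 + (-1.2) = 2.4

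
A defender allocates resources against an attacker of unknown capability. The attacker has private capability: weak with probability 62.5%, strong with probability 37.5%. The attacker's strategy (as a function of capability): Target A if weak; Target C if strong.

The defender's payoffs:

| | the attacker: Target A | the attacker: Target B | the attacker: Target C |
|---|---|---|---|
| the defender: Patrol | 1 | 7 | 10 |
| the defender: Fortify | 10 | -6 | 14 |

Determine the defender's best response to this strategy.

Fortify

Compute the defender's expected payoff for each action, taking the expectation over the attacker's type.
E[Patrol] = 0.625·(1) + 0.375·(10) = 4.375
E[Fortify] = 0.625·(10) + 0.375·(14) = 11.5
Best response: Fortify (11.5 is the largest).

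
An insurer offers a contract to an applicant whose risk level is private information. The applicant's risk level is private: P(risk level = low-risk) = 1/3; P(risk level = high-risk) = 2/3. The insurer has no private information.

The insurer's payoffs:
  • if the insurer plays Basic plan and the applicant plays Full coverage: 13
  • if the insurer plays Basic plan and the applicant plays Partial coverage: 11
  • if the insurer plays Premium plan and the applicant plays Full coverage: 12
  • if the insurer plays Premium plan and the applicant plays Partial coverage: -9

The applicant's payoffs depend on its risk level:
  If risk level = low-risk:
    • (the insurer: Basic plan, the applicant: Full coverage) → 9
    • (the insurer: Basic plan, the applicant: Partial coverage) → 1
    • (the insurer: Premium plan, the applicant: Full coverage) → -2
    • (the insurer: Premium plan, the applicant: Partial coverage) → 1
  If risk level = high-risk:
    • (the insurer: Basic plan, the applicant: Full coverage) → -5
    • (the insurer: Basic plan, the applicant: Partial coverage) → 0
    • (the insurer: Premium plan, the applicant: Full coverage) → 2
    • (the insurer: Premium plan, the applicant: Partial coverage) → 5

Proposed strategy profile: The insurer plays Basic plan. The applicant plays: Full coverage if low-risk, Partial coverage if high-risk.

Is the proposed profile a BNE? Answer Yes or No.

Yes

The insurer plays Basic plan: E[Basic plan] = 1/3·(13) + 2/3·(11) = 35/3; E[Premium plan] = -2. Best-responding. ✓
The applicant (risk level low-risk), facing Basic plan: Full coverage gives 9, Partial coverage gives 1. Proposed Full coverage is best. ✓
The applicant (risk level high-risk), facing Basic plan: Full coverage gives -5, Partial coverage gives 0. Proposed Partial coverage is best. ✓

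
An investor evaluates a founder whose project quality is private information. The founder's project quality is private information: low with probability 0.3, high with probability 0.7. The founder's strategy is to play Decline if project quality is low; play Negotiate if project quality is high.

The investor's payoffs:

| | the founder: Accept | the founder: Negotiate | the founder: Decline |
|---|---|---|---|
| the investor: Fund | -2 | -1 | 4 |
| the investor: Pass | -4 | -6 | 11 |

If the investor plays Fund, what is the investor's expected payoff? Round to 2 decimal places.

Take the expectation over the founder's project quality, weighting each type's action by its prior probability.
E[Fund] = 0.3·4 + 0.7·(-1) = 1.2 + (-0.7) = 0.5

0.50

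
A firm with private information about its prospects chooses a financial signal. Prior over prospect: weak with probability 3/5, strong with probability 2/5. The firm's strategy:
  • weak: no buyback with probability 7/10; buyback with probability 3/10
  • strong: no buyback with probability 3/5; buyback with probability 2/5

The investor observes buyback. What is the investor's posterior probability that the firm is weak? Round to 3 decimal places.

0.529

P(buyback) = (3/5)·(3/10) + (2/5)·(2/5) = 17/50
P(weak | buyback) = ((3/5)·(3/10)) / (17/50) = (9/50) / (17/50) = 9/17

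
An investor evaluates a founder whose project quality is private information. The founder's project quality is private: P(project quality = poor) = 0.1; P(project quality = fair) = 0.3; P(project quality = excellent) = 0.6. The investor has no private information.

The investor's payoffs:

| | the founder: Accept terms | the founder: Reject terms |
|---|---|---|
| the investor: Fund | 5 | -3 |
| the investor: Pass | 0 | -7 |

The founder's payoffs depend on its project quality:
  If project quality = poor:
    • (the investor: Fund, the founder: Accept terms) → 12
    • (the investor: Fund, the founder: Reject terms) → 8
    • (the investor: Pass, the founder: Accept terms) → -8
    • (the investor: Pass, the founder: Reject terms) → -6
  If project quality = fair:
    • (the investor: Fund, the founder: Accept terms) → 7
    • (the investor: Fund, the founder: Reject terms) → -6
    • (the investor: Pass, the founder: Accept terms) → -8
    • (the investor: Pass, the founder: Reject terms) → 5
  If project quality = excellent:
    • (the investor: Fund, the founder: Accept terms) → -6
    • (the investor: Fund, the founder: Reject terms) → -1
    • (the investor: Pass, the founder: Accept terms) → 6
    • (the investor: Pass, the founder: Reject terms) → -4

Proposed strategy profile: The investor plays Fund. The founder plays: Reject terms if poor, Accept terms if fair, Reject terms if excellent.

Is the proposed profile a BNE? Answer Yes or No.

No

A profile is a BNE iff every type of every player is best-responding given beliefs about the other side.
The investor plays Fund: E[Fund] = 0.1·(-3) + 0.3·(5) + 0.6·(-3) = -0.6; E[Pass] = -4.9. Best-responding. ✓
The founder (project quality poor), facing Fund: Accept terms gives 12, Reject terms gives 8. Proposed Reject terms is not best — profitable deviation exists. ✗
The founder (project quality fair), facing Fund: Accept terms gives 7, Reject terms gives -6. Proposed Accept terms is best. ✓
The founder (project quality excellent), facing Fund: Accept terms gives -6, Reject terms gives -1. Proposed Reject terms is best. ✓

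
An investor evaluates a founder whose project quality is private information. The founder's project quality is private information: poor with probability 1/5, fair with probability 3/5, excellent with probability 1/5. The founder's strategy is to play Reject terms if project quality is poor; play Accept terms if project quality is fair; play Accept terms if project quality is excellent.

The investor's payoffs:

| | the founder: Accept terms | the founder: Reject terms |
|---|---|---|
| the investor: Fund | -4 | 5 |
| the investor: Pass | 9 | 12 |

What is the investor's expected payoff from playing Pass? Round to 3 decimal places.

E[Pass] = 1/5·12 + 3/5·9 + 1/5·9 = 12/5 + 27/5 + 9/5 = 48/5

9.600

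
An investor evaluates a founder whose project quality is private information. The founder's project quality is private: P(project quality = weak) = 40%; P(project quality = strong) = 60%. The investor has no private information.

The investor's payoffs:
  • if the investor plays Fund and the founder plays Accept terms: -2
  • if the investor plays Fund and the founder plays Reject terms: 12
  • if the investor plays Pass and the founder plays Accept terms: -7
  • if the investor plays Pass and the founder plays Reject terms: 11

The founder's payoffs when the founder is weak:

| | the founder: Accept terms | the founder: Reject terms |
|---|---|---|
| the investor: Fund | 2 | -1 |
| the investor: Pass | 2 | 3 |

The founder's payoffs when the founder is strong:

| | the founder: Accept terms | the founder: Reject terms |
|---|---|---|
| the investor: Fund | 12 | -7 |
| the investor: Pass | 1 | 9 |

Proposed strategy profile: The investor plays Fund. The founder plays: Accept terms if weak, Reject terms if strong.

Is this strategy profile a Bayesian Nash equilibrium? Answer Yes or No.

No

The investor plays Fund: E[Fund] = 0.4·(-2) + 0.6·(12) = 6.4; E[Pass] = 3.8. Best-responding. ✓
The founder (project quality weak), facing Fund: Accept terms gives 2, Reject terms gives -1. Proposed Accept terms is best. ✓
The founder (project quality strong), facing Fund: Accept terms gives 12, Reject terms gives -7. Proposed Reject terms is not best — profitable deviation exists. ✗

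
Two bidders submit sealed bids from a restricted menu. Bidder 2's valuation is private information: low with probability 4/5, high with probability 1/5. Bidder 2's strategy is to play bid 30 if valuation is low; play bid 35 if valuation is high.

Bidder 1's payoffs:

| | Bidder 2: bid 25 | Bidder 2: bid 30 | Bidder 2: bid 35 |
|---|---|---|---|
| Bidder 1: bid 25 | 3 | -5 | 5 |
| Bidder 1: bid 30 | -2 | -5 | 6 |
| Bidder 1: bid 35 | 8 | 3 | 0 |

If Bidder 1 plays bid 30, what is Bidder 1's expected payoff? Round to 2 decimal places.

-2.80

E[bid 30] = 4/5·(-5) + 1/5·6 = (-4) + 6/5 = -14/5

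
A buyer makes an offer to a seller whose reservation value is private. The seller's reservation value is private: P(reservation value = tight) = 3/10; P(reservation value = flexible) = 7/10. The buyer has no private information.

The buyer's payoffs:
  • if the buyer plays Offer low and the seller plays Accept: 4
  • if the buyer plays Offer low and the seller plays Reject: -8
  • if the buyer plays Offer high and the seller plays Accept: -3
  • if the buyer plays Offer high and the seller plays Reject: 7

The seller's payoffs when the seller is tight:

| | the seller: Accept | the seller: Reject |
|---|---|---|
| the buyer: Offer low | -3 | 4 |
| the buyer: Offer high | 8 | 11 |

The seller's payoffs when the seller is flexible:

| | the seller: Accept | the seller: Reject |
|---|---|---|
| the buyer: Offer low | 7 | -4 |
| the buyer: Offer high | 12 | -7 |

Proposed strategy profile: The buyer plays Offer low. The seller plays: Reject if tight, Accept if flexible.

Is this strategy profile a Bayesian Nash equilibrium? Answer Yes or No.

Yes

A profile is a BNE iff every type of every player is best-responding given beliefs about the other side.
The buyer plays Offer low: E[Offer low] = 3/10·(-8) + 7/10·(4) = 2/5; E[Offer high] = 0. Best-responding. ✓
The seller (reservation value tight), facing Offer low: Accept gives -3, Reject gives 4. Proposed Reject is best. ✓
The seller (reservation value flexible), facing Offer low: Accept gives 7, Reject gives -4. Proposed Accept is best. ✓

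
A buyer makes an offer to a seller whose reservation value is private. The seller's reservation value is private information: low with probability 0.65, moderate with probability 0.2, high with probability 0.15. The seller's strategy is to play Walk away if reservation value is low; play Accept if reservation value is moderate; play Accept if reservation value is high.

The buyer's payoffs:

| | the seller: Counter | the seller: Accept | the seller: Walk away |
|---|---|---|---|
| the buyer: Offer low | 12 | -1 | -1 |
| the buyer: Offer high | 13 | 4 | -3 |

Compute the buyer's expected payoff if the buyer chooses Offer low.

E[Offer low] = 0.65·(-1) + 0.2·(-1) + 0.15·(-1) = (-0.65) + (-0.2) + (-0.15) = -1

-1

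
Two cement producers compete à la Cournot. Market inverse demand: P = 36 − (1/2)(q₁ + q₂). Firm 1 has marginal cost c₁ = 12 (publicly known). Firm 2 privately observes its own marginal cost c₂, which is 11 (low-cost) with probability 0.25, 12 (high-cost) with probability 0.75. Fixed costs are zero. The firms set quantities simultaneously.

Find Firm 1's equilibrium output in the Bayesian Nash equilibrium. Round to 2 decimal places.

Type-c best response for Firm 2: q₂(c) = (36 − c) − q₁/2.
Firm 1 maximizes expected profit; its first-order condition is 36 − q₁ − (1/2)E[q₂] − 12 = 0.
Substituting E[q₂] and solving: E[c₂] = 11.75, so q₁ = (36 − 2·12 + 11.75)/(3/2) = 15.8333.

15.83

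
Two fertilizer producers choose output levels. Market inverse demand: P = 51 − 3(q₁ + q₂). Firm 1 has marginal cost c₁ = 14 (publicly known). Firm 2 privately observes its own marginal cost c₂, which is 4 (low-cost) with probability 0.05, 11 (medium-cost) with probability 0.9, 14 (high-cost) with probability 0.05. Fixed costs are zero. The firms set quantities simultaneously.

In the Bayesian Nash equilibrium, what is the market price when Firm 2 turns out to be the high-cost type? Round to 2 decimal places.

Each type of Firm 2 best-responds to q₁; Firm 1 best-responds to the expected q₂ over Firm 2's types.
Firm 2 with cost c maximizes (51 − 3(q₁+q₂) − c)·q₂, giving q₂(c) = (51 − c − 3q₁)/6.
E[c₂] = 0.05·4 + 0.9·11 + 0.05·14 = 10.8
Firm 1's FOC against E[q₂] yields q₁ = (51 − 2·14 + E[c₂])/9 = (51 − 28 + 10.8)/9 = 3.75556.
q₂(high-cost) = 4.28889, so P = 51 − 3·(3.75556 + 4.28889) = 26.8667.

26.87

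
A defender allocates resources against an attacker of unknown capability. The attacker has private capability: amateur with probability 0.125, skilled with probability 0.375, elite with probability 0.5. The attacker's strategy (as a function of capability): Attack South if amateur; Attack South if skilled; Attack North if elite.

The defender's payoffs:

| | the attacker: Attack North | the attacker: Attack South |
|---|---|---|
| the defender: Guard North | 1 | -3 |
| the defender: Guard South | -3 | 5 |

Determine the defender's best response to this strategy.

Compute the defender's expected payoff for each action, taking the expectation over the attacker's type.
E[Guard North] = 0.125·(-3) + 0.375·(-3) + 0.5·(1) = -1
E[Guard South] = 0.125·(5) + 0.375·(5) + 0.5·(-3) = 1
Best response: Guard South (1 is the largest).

Guard South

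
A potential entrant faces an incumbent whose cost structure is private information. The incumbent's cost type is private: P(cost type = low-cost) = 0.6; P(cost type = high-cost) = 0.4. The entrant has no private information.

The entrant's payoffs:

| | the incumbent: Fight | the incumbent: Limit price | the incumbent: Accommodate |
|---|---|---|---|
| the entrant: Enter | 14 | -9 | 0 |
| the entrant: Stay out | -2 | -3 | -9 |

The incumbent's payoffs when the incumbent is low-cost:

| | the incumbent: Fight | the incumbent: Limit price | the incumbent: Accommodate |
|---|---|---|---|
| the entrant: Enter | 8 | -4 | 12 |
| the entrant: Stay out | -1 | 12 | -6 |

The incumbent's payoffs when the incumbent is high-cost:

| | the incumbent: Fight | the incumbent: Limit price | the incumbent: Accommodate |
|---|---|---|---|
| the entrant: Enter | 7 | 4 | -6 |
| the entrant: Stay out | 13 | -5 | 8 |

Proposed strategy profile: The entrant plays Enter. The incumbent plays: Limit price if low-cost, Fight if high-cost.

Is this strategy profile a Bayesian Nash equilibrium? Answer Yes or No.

The entrant plays Enter: E[Enter] = 0.6·(-9) + 0.4·(14) = 0.2; E[Stay out] = -2.6. Best-responding. ✓
The incumbent (cost type low-cost), facing Enter: Fight gives 8, Limit price gives -4, Accommodate gives 12. Proposed Limit price is not best — profitable deviation exists. ✗
The incumbent (cost type high-cost), facing Enter: Fight gives 7, Limit price gives 4, Accommodate gives -6. Proposed Fight is best. ✓

No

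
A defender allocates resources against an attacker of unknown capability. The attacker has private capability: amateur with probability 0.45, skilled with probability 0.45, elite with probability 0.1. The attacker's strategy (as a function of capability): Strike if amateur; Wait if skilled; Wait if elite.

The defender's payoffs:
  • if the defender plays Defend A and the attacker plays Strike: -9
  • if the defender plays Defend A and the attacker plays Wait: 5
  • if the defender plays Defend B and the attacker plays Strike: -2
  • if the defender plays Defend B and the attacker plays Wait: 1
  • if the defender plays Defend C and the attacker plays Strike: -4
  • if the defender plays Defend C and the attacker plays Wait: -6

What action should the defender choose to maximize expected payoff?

E[Defend A] = 0.45·(-9) + 0.45·(5) + 0.1·(5) = -1.3
E[Defend B] = 0.45·(-2) + 0.45·(1) + 0.1·(1) = -0.35
E[Defend C] = 0.45·(-4) + 0.45·(-6) + 0.1·(-6) = -5.1
Best response: Defend B (-0.35 is the largest).

Defend B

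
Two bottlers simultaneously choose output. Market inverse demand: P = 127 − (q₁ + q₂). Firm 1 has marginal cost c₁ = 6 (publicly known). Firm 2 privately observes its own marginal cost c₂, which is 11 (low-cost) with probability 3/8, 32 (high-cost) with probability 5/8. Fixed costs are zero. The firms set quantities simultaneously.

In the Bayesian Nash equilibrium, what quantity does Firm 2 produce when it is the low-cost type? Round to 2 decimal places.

34.81

Type-c best response for Firm 2: q₂(c) = (127 − c)/2 − q₁/2.
Firm 1 maximizes expected profit; its first-order condition is 127 − 2q₁ − E[q₂] − 6 = 0.
Substituting E[q₂] and solving: E[c₂] = 24.125, so q₁ = (127 − 2·6 + 24.125)/3 = 46.375.
q₂(low-cost) = (127 − 11 − 46.375)/2 = 34.8125.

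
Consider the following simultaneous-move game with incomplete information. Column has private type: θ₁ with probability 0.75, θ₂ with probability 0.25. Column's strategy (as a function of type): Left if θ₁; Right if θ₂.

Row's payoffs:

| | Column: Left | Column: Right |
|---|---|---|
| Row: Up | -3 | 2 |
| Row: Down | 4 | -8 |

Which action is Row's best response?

Down

Compute Row's expected payoff for each action, taking the expectation over Column's type.
E[Up] = 0.75·(-3) + 0.25·(2) = -1.75
E[Down] = 0.75·(4) + 0.25·(-8) = 1
Best response: Down (1 is the largest).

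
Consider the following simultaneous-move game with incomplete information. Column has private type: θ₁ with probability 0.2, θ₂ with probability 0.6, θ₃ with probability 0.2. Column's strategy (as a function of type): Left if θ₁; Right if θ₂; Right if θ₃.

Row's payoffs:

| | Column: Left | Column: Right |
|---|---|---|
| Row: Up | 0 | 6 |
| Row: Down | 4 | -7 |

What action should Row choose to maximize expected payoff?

Up

E[Up] = 0.2·(0) + 0.6·(6) + 0.2·(6) = 4.8
E[Down] = 0.2·(4) + 0.6·(-7) + 0.2·(-7) = -4.8
Best response: Up (4.8 is the largest).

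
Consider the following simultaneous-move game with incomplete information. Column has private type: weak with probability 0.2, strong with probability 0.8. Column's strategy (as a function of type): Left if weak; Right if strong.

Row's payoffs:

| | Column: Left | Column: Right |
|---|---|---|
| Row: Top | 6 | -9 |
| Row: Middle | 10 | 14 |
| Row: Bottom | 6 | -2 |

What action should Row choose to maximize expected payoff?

E[Top] = 0.2·(6) + 0.8·(-9) = -6
E[Middle] = 0.2·(10) + 0.8·(14) = 13.2
E[Bottom] = 0.2·(6) + 0.8·(-2) = -0.4
Best response: Middle (13.2 is the largest).

Middle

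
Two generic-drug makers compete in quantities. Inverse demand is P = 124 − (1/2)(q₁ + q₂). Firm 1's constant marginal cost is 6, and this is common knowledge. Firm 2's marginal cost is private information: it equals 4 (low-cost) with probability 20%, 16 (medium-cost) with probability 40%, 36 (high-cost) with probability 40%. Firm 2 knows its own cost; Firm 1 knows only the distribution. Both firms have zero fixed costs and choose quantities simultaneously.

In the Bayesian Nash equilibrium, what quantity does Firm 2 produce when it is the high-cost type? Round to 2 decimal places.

Firm 2 with cost c maximizes (124 − (1/2)(q₁+q₂) − c)·q₂, giving q₂(c) = (124 − c − (1/2)q₁).
E[c₂] = 0.2·4 + 0.4·16 + 0.4·36 = 21.6
Firm 1's FOC against E[q₂] yields q₁ = (124 − 2·6 + E[c₂])/(3/2) = (124 − 12 + 21.6)/(3/2) = 89.0667.
q₂(high-cost) = (124 − 36 − (1/2)·89.0667) = 43.4667.

43.47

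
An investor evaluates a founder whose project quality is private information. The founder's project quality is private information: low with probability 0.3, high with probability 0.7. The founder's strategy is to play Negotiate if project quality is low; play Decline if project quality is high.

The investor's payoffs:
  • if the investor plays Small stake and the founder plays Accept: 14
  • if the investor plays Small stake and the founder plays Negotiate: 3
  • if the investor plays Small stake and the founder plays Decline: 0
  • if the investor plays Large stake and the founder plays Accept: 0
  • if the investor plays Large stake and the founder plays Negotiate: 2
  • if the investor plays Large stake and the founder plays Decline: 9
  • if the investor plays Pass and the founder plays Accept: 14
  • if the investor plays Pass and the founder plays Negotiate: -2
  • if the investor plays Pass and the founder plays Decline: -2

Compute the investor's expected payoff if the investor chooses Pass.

-2

Take the expectation over the founder's project quality, weighting each type's action by its prior probability.
E[Pass] = 0.3·(-2) + 0.7·(-2) = (-0.6) + (-1.4) = -2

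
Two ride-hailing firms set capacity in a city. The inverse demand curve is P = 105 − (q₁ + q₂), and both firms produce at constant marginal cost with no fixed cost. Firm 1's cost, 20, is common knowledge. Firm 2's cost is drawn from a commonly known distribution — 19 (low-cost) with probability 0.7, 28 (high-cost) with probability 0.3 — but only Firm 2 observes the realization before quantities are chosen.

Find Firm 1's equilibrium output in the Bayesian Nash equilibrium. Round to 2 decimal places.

28.90

Firm 2 with cost c maximizes (105 − (q₁+q₂) − c)·q₂, giving q₂(c) = (105 − c − q₁)/2.
E[c₂] = 0.7·19 + 0.3·28 = 21.7
Firm 1's FOC against E[q₂] yields q₁ = (105 − 2·20 + E[c₂])/3 = (105 − 40 + 21.7)/3 = 28.9.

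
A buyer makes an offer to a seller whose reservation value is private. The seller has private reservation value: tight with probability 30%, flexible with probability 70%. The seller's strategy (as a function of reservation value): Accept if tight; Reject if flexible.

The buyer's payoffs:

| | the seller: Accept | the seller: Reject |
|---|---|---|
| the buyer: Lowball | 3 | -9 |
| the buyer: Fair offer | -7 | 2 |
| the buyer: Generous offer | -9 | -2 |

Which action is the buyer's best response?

E[Lowball] = 0.3·(3) + 0.7·(-9) = -5.4
E[Fair offer] = 0.3·(-7) + 0.7·(2) = -0.7
E[Generous offer] = 0.3·(-9) + 0.7·(-2) = -4.1
Best response: Fair offer (-0.7 is the largest).

Fair offer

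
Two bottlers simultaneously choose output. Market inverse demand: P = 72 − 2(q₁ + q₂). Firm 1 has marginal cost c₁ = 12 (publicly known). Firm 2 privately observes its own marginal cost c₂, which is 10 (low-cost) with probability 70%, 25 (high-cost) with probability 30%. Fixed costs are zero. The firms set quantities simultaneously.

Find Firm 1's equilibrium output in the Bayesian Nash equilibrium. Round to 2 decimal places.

Firm 2 with cost c maximizes (72 − 2(q₁+q₂) − c)·q₂, giving q₂(c) = (72 − c − 2q₁)/4.
E[c₂] = 0.7·10 + 0.3·25 = 14.5
Firm 1's FOC against E[q₂] yields q₁ = (72 − 2·12 + E[c₂])/6 = (72 − 24 + 14.5)/6 = 10.4167.

10.42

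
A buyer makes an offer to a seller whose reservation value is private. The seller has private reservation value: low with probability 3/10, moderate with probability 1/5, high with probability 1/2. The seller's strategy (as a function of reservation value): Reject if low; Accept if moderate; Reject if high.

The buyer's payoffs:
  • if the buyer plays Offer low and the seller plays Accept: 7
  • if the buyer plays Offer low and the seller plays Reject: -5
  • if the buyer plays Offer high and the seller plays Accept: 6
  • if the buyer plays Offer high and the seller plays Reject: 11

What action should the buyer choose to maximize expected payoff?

Offer high

Compute the buyer's expected payoff for each action, taking the expectation over the seller's type.
E[Offer low] = 3/10·(-5) + 1/5·(7) + 1/2·(-5) = -13/5
E[Offer high] = 3/10·(11) + 1/5·(6) + 1/2·(11) = 10
Best response: Offer high (10 is the largest).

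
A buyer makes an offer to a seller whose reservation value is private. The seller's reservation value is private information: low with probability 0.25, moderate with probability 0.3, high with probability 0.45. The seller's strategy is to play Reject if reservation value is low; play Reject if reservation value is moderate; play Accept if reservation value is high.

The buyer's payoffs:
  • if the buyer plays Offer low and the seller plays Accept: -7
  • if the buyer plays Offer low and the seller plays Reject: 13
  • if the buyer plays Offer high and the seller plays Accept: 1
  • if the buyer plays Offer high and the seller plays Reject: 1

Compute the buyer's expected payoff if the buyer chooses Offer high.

E[Offer high] = 0.25·1 + 0.3·1 + 0.45·1 = 0.25 + 0.3 + 0.45 = 1

1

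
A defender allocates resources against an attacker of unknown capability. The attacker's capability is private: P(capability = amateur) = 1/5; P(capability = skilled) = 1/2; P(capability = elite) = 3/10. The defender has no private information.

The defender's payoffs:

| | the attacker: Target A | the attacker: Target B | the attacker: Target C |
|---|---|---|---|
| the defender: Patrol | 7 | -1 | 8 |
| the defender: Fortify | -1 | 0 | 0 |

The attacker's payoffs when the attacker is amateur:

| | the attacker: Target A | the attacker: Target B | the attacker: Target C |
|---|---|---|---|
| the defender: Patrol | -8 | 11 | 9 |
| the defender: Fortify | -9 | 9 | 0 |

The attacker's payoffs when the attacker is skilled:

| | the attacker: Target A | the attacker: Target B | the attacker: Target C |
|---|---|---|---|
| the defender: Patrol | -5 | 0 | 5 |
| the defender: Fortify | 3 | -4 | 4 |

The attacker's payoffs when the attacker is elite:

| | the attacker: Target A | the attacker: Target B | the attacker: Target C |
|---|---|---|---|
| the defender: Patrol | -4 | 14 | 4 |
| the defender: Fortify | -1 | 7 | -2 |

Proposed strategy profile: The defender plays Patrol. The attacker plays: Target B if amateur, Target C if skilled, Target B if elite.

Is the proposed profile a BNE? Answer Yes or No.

Yes

The defender plays Patrol: E[Patrol] = 1/5·(-1) + 1/2·(8) + 3/10·(-1) = 7/2; E[Fortify] = 0. Best-responding. ✓
The attacker (capability amateur), facing Patrol: Target A gives -8, Target B gives 11, Target C gives 9. Proposed Target B is best. ✓
The attacker (capability skilled), facing Patrol: Target A gives -5, Target B gives 0, Target C gives 5. Proposed Target C is best. ✓
The attacker (capability elite), facing Patrol: Target A gives -4, Target B gives 14, Target C gives 4. Proposed Target B is best. ✓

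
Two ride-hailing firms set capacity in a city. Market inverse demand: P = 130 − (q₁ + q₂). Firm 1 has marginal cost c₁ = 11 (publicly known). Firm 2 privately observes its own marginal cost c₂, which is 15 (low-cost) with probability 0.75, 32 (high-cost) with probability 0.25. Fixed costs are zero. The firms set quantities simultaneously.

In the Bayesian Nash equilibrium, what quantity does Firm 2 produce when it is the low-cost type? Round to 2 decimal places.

36.29

Type-c best response for Firm 2: q₂(c) = (130 − c)/2 − q₁/2.
Firm 1 maximizes expected profit; its first-order condition is 130 − 2q₁ − E[q₂] − 11 = 0.
Substituting E[q₂] and solving: E[c₂] = 19.25, so q₁ = (130 − 2·11 + 19.25)/3 = 42.4167.
q₂(low-cost) = (130 − 15 − 42.4167)/2 = 36.2917.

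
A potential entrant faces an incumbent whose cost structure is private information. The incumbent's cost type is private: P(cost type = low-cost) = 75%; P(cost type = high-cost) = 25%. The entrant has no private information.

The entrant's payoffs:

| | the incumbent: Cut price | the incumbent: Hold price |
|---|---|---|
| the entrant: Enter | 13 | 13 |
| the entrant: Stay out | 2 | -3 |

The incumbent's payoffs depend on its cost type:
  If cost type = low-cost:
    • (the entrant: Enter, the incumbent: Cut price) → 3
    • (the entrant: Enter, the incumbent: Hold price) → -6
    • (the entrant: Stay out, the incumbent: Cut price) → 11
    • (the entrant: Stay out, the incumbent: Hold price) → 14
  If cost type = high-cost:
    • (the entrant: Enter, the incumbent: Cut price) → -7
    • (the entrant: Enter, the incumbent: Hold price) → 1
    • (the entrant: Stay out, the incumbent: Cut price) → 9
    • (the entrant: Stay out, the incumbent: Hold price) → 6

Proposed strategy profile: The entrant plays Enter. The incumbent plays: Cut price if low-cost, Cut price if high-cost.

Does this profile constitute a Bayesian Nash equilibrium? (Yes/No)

A profile is a BNE iff every type of every player is best-responding given beliefs about the other side.
The entrant plays Enter: E[Enter] = 0.75·(13) + 0.25·(13) = 13; E[Stay out] = 2. Best-responding. ✓
The incumbent (cost type low-cost), facing Enter: Cut price gives 3, Hold price gives -6. Proposed Cut price is best. ✓
The incumbent (cost type high-cost), facing Enter: Cut price gives -7, Hold price gives 1. Proposed Cut price is not best — profitable deviation exists. ✗

No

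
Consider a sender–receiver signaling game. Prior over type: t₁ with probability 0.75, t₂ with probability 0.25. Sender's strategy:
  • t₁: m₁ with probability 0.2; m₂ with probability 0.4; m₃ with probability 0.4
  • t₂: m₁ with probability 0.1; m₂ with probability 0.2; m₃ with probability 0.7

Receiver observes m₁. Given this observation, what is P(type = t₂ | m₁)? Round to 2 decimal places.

0.14

P(m₁) = 0.75·0.2 + 0.25·0.1 = 0.175
P(t₂ | m₁) = (0.25·0.1) / 0.175 = 0.025 / 0.175 = 0.142857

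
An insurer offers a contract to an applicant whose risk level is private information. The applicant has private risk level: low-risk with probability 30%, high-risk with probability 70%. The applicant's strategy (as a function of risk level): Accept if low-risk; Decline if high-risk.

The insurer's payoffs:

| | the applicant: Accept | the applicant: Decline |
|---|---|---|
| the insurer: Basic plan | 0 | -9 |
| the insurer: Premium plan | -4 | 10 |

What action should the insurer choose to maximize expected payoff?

Premium plan

E[Basic plan] = 0.3·(0) + 0.7·(-9) = -6.3
E[Premium plan] = 0.3·(-4) + 0.7·(10) = 5.8
Best response: Premium plan (5.8 is the largest).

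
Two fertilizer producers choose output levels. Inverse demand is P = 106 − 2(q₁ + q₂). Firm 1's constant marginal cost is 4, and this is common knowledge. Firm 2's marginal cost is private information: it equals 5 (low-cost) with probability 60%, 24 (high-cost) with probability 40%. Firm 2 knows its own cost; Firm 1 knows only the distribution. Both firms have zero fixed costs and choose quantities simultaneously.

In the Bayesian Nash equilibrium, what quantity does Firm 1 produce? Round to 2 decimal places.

18.43

Type-c best response for Firm 2: q₂(c) = (106 − c)/4 − q₁/2.
Firm 1 maximizes expected profit; its first-order condition is 106 − 4q₁ − 2E[q₂] − 4 = 0.
Substituting E[q₂] and solving: E[c₂] = 12.6, so q₁ = (106 − 2·4 + 12.6)/6 = 18.4333.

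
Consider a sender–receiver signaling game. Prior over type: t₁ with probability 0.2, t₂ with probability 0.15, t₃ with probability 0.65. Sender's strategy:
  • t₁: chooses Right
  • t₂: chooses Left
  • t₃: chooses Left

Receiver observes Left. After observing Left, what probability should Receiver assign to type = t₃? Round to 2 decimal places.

P(Left) = 0.2·0 + 0.15·1 + 0.65·1 = 0.8
P(t₃ | Left) = (0.65·1) / 0.8 = 0.65 / 0.8 = 0.8125

0.81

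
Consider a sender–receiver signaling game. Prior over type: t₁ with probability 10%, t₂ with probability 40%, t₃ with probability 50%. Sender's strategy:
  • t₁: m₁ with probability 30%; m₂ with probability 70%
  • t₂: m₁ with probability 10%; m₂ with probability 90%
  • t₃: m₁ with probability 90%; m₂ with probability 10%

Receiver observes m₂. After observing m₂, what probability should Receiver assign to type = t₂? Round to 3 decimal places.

P(m₂) = 0.1·0.7 + 0.4·0.9 + 0.5·0.1 = 0.48
P(t₂ | m₂) = (0.4·0.9) / 0.48 = 0.36 / 0.48 = 0.75

0.750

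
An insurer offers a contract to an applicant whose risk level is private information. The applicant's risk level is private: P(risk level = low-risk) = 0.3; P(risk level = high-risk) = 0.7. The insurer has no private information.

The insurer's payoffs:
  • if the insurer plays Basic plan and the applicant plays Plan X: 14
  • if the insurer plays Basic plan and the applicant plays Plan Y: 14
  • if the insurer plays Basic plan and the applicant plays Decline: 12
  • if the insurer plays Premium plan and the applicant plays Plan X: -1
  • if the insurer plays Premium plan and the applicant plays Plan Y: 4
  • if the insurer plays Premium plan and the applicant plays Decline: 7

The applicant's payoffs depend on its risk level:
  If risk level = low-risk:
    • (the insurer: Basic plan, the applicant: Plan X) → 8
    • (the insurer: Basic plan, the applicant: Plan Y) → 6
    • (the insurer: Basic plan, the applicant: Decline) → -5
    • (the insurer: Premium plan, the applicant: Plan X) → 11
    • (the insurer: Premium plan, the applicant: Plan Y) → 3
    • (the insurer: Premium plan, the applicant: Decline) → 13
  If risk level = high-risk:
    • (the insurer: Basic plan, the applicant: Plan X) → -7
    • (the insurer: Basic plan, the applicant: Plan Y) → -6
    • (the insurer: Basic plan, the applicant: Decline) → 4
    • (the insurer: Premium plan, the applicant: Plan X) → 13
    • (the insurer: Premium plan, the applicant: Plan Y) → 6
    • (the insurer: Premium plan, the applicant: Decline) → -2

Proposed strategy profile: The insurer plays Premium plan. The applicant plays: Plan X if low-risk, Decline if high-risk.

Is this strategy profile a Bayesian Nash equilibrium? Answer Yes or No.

No

The insurer plays Premium plan: E[Premium plan] = 0.3·(-1) + 0.7·(7) = 4.6; E[Basic plan] = 12.6. Not best-responding. ✗
The applicant (risk level low-risk), facing Premium plan: Plan X gives 11, Plan Y gives 3, Decline gives 13. Proposed Plan X is not best — profitable deviation exists. ✗
The applicant (risk level high-risk), facing Premium plan: Plan X gives 13, Plan Y gives 6, Decline gives -2. Proposed Decline is not best — profitable deviation exists. ✗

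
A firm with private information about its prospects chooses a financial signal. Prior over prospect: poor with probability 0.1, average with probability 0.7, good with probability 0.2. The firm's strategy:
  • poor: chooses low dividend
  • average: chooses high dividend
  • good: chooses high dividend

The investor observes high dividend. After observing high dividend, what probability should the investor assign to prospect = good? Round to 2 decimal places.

P(high dividend) = 0.1·0 + 0.7·1 + 0.2·1 = 0.9
P(good | high dividend) = (0.2·1) / 0.9 = 0.2 / 0.9 = 0.222222

0.22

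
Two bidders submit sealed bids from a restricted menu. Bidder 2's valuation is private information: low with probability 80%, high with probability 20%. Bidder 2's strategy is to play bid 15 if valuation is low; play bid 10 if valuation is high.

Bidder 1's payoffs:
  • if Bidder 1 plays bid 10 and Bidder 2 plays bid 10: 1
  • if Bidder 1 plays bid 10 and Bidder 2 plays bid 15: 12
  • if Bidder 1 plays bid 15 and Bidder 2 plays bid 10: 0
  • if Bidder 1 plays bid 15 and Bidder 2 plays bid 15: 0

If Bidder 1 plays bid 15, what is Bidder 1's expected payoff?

0

E[bid 15] = 0.8·0 + 0.2·0 = 0 + 0 = 0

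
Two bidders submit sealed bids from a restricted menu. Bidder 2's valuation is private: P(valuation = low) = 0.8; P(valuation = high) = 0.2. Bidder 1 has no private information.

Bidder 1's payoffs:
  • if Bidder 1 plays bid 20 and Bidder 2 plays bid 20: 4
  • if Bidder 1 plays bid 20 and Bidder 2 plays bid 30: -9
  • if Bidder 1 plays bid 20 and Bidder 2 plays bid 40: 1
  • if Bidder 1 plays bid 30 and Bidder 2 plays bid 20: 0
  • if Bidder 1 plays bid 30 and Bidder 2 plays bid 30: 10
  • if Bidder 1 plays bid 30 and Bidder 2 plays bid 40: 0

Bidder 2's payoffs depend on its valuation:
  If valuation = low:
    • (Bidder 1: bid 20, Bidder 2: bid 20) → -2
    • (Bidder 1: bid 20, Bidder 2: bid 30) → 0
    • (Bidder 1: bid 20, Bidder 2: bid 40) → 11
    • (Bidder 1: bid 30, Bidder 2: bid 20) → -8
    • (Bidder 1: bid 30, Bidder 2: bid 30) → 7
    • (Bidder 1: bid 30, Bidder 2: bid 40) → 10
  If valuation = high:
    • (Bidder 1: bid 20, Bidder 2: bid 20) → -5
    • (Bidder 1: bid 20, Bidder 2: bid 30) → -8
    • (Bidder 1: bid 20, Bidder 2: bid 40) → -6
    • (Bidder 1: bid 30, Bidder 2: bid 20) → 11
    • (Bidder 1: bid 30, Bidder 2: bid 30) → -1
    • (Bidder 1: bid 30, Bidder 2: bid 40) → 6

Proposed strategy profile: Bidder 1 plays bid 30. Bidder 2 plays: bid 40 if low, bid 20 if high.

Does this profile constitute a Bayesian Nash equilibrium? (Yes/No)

A profile is a BNE iff every type of every player is best-responding given beliefs about the other side.
Bidder 1 plays bid 30: E[bid 30] = 0.8·(0) + 0.2·(0) = 0; E[bid 20] = 1.6. Not best-responding. ✗
Bidder 2 (valuation low), facing bid 30: bid 20 gives -8, bid 30 gives 7, bid 40 gives 10. Proposed bid 40 is best. ✓
Bidder 2 (valuation high), facing bid 30: bid 20 gives 11, bid 30 gives -1, bid 40 gives 6. Proposed bid 20 is best. ✓

No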